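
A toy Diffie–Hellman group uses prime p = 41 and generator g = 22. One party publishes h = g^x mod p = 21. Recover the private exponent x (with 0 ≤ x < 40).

6

Successive powers of 22 modulo 41:
  22^0=1  22^1=22  22^2=33  22^3=29  22^4=23  22^5=14
  22^6=21
So 22^6 ≡ 21 (mod 41), giving x = 6.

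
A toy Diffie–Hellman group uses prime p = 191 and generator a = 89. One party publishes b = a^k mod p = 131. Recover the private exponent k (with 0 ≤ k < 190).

Baby-step giant-step with m = ceil(sqrt(190)) = 14.
Baby table (89^j mod 191 for j=0..13):
  0:1  1:89  2:90  3:179  4:78  5:66  6:144  7:19
  8:163  9:182  10:154  11:145  12:108  13:62
Giant step factor: 89^(-14) ≡ 100 (mod 191).
Scan 131·100^i mod 191 for i = 0, 1, …:
  i=0: 131   i=1: 112   i=2: 122   i=3: 167
  i=4: 83   i=5: 87   i=6: 105   i=7: 186
  i=8: 73   i=9: 42   i=10: 189   i=11: 182
Match at i=11, j=9: k = 11·14 + 9 = 163.

163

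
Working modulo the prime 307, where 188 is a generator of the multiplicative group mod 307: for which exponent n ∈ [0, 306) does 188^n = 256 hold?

228

Baby-step giant-step with m = ceil(sqrt(306)) = 18.
Baby table (188^j mod 307 for j=0..17):
  0:1  1:188  2:39  3:271  4:293  5:131  6:68  7:197
  8:196  9:8  10:276  11:5  12:19  13:195  14:127  15:237
  16:41  17:33
Giant step factor: 188^(-18) ≡ 24 (mod 307).
Scan 256·24^i mod 307 for i = 0, 1, …:
  i=0: 256   i=1: 4   i=2: 96   i=3: 155
  i=4: 36   i=5: 250   i=6: 167   i=7: 17
  i=8: 101   i=9: 275   i=10: 153   i=11: 295
  i=12: 19
Match at i=12, j=12: n = 12·18 + 12 = 228.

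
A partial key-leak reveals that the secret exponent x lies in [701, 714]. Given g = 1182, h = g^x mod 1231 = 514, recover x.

Compute 1182^701 mod 1231 = 458, then multiply by 1182 repeatedly:
  1182^701=458  1182^702=947  1182^703=375  1182^704=90  1182^705=514
Found 514 at exponent 705.

705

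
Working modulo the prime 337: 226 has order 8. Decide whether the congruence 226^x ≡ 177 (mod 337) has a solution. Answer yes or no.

⟨226⟩ has order 8; its elements mod 337 are {1, 85, 111, 148, 189, 226, 252, 336}.
177 is not in this set.

no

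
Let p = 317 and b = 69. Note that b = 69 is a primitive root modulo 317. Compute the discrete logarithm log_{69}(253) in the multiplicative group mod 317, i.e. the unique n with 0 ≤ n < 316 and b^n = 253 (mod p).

Baby-step giant-step with m = ceil(sqrt(316)) = 18.
Baby table (69^j mod 317 for j=0..17):
  0:1  1:69  2:6  3:97  4:36  5:265  6:216  7:5
  8:28  9:30  10:168  11:180  12:57  13:129  14:25  15:140
  16:150  17:206
Giant step factor: 69^(-18) ≡ 87 (mod 317).
Scan 253·87^i mod 317 for i = 0, 1, …:
  i=0: 253   i=1: 138   i=2: 277   i=3: 7
  i=4: 292   i=5: 44   i=6: 24   i=7: 186
  i=8: 15   i=9: 37   i=10: 49   i=11: 142
  i=12: 308   i=13: 168
Match at i=13, j=10: n = 13·18 + 10 = 244.

244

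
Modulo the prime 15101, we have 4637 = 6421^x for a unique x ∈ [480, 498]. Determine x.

Compute 6421^480 mod 15101 = 11788, then multiply by 6421 repeatedly:
  6421^480=11788  6421^481=4536  6421^482=10928  6421^483=9442  6421^484=11668
  6421^485=4167  6421^486=12436  6421^487=12569  6421^488=5805  6421^489=4637
Found 4637 at exponent 489.

489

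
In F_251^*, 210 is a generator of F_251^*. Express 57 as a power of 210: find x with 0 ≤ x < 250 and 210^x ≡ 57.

Baby-step giant-step with m = ceil(sqrt(250)) = 16.
Baby table (210^j mod 251 for j=0..15):
  0:1  1:210  2:175  3:104  4:3  5:128  6:23  7:61
  8:9  9:133  10:69  11:183  12:27  13:148  14:207  15:47
Giant step factor: 210^(-16) ≡ 31 (mod 251).
Scan 57·31^i mod 251 for i = 0, 1, …:
  i=0: 57   i=1: 10   i=2: 59   i=3: 72
  i=4: 224   i=5: 167   i=6: 157   i=7: 98
  i=8: 26   i=9: 53   i=10: 137   i=11: 231
  i=12: 133
Match at i=12, j=9: x = 12·16 + 9 = 201.

201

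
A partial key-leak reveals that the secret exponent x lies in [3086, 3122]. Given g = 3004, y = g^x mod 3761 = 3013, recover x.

3097

Compute 3004^3086 mod 3761 = 214, then multiply by 3004 repeatedly:
  3004^3086=214  3004^3087=3486  3004^3088=1320  3004^3089=1186  3004^3090=1077
  3004^3091=848  3004^3092=1195  3004^3093=1786  3004^3094=1958  3004^3095=3389
  3004^3096=3290  3004^3097=3013
Found 3013 at exponent 3097.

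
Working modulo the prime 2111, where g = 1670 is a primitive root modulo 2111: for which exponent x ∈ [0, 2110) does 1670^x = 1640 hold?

444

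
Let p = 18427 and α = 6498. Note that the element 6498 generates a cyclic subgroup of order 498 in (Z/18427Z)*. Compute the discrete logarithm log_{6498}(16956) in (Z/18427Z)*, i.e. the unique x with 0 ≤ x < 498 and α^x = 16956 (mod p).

469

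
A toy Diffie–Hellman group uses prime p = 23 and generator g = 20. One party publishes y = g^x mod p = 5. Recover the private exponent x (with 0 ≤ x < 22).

Successive powers of 20 modulo 23:
  20^0=1  20^1=20  20^2=9  20^3=19  20^4=12  20^5=10
  20^6=16  20^7=21  20^8=6  20^9=5
So 20^9 ≡ 5 (mod 23), giving x = 9.

9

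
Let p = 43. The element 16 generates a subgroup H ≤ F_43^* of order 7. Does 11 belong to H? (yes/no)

yes

⟨16⟩ has order 7; its elements mod 43 are {1, 4, 11, 16, 21, 35, 41}.
11 is in this set.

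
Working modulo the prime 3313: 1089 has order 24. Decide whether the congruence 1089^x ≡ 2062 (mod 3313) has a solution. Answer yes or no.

no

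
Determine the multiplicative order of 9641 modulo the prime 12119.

6059

The order of 9641 must divide p − 1 = 12118 = 2 · 73 · 83.
Divisors: 1, 2, 73, 83, 146, 166, 6059, 12118.
Check each in increasing order: 9641^1 ≡ 9641;  9641^2 ≡ 8270;  9641^73 ≡ 5165;  9641^83 ≡ 11854;  9641^146 ≡ 3306;  9641^166 ≡ 9630;  9641^6059 ≡ 1.
Smallest exponent giving 1 is 6059.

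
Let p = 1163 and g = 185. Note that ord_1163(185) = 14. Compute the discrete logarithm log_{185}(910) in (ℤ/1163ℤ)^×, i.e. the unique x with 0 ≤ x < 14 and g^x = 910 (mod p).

10

Successive powers of 185 modulo 1163:
  185^0=1  185^1=185  185^2=498  185^3=253  185^4=285  185^5=390
  185^6=44  185^7=1162  185^8=978  185^9=665  185^10=910
So 185^10 ≡ 910 (mod 1163), giving x = 10.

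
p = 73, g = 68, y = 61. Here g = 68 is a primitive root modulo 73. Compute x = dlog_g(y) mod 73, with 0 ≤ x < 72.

58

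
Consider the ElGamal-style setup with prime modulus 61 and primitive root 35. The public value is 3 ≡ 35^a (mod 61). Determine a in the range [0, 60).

6

Successive powers of 35 modulo 61:
  35^0=1  35^1=35  35^2=5  35^3=53  35^4=25  35^5=21
  35^6=3
So 35^6 ≡ 3 (mod 61), giving a = 6.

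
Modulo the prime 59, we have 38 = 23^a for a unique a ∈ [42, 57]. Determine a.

49

Compute 23^42 mod 59 = 3, then multiply by 23 repeatedly:
  23^42=3  23^43=10  23^44=53  23^45=39  23^46=12
  23^47=40  23^48=35  23^49=38
Found 38 at exponent 49.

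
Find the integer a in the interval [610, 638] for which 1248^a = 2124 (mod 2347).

631

Compute 1248^610 mod 2347 = 1687, then multiply by 1248 repeatedly:
  1248^610=1687  1248^611=117  1248^612=502  1248^613=2194  1248^614=1510
  1248^615=2186  1248^616=914  1248^617=30  1248^618=2235  1248^619=1044
  1248^620=327  1248^621=2065  1248^622=114  1248^623=1452  1248^624=212
  1248^625=1712  1248^626=806  1248^627=1372  1248^628=1293  1248^629=1275
  1248^630=2281  1248^631=2124
Found 2124 at exponent 631.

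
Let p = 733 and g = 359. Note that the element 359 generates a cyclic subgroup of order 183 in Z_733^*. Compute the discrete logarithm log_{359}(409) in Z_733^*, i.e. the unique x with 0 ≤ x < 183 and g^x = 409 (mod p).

Baby-step giant-step with m = ceil(sqrt(183)) = 14.
Baby table (359^j mod 733 for j=0..13):
  0:1  1:359  2:606  3:586  4:3  5:344  6:352  7:292
  8:9  9:299  10:323  11:143  12:27  13:164
Giant step factor: 359^(-14) ≡ 469 (mod 733).
Scan 409·469^i mod 733 for i = 0, 1, …:
  i=0: 409   i=1: 508   i=2: 27
Match at i=2, j=12: x = 2·14 + 12 = 40.

40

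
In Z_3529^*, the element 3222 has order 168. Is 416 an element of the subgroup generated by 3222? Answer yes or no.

no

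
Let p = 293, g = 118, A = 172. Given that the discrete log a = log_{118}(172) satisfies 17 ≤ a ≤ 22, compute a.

Compute 118^17 mod 293 = 281, then multiply by 118 repeatedly:
  118^17=281  118^18=49  118^19=215  118^20=172
Found 172 at exponent 20.

20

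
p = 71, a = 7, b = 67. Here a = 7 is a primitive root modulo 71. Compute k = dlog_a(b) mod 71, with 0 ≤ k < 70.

47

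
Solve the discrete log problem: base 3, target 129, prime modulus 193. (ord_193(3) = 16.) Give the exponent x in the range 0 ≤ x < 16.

15

Successive powers of 3 modulo 193:
  3^0=1  3^1=3  3^2=9  3^3=27  3^4=81  3^5=50
  3^6=150  3^7=64  3^8=192  3^9=190  3^10=184  3^11=166
  3^12=112  3^13=143  3^14=43  3^15=129
So 3^15 ≡ 129 (mod 193), giving x = 15.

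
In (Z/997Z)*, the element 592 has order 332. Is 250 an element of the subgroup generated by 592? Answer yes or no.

yes

250 ∈ ⟨592⟩ iff 250^332 ≡ 1 (mod 997), since |⟨592⟩| = 332.
250^332 mod 997 = 1.
Since 1 = 1, 250 lies in the subgroup.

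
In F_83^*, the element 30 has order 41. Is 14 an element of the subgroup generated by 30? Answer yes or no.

no

14 ∈ ⟨30⟩ iff 14^41 ≡ 1 (mod 83), since |⟨30⟩| = 41.
14^41 mod 83 = 82.
Since 82 ≠ 1, 14 does not lie in the subgroup.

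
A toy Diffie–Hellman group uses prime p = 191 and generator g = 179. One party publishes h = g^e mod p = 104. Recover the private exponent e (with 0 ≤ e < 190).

126

Baby-step giant-step with m = ceil(sqrt(190)) = 14.
Baby table (179^j mod 191 for j=0..13):
  0:1  1:179  2:144  3:182  4:108  5:41  6:81  7:174
  8:13  9:35  10:153  11:74  12:67  13:151
Giant step factor: 179^(-14) ≡ 115 (mod 191).
Scan 104·115^i mod 191 for i = 0, 1, …:
  i=0: 104   i=1: 118   i=2: 9   i=3: 80
  i=4: 32   i=5: 51   i=6: 135   i=7: 54
  i=8: 98   i=9: 1
Match at i=9, j=0: e = 9·14 + 0 = 126.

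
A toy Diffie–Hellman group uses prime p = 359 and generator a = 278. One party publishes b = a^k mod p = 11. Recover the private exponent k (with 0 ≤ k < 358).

270

Baby-step giant-step with m = ceil(sqrt(358)) = 19.
Baby table (278^j mod 359 for j=0..18):
  0:1  1:278  2:99  3:238  4:108  5:227  6:281  7:215
  8:176  9:104  10:192  11:244  12:340  13:103  14:273  15:145
  16:102  17:354  18:46
Giant step factor: 278^(-19) ≡ 293 (mod 359).
Scan 11·293^i mod 359 for i = 0, 1, …:
  i=0: 11   i=1: 351   i=2: 169   i=3: 334
  i=4: 214   i=5: 236   i=6: 220   i=7: 199
  i=8: 149   i=9: 218     …   i=13: 31
  i=14: 108
Match at i=14, j=4: k = 14·19 + 4 = 270.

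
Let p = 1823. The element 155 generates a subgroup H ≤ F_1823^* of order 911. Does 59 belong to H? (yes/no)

59 ∈ ⟨155⟩ iff 59^911 ≡ 1 (mod 1823), since |⟨155⟩| = 911.
59^911 mod 1823 = 1822.
Since 1822 ≠ 1, 59 does not lie in the subgroup.

no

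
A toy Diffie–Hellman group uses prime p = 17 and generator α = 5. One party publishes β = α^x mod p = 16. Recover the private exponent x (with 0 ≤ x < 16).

8

Successive powers of 5 modulo 17:
  5^0=1  5^1=5  5^2=8  5^3=6  5^4=13  5^5=14
  5^6=2  5^7=10  5^8=16
So 5^8 ≡ 16 (mod 17), giving x = 8.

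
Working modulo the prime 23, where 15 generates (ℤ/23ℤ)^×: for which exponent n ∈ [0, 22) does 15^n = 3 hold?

Successive powers of 15 modulo 23:
  15^0=1  15^1=15  15^2=18  15^3=17  15^4=2  15^5=7
  15^6=13  15^7=11  15^8=4  15^9=14  15^10=3
So 15^10 ≡ 3 (mod 23), giving n = 10.

10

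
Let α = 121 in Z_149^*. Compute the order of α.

The order of 121 must divide p − 1 = 148 = 2^2 · 37.
Divisors: 1, 2, 4, 37, 74, 148.
Check each in increasing order: 121^1 ≡ 121;  121^2 ≡ 39;  121^4 ≡ 31;  121^37 ≡ 148;  121^74 ≡ 1.
Smallest exponent giving 1 is 74.

74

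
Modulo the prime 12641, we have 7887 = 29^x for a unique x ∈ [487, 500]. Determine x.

Compute 29^487 mod 12641 = 3386, then multiply by 29 repeatedly:
  29^487=3386  29^488=9707  29^489=3401  29^490=10142  29^491=3375
  29^492=9388  29^493=6791  29^494=7324  29^495=10140  29^496=3317
  29^497=7706  29^498=8577  29^499=8554  29^500=7887
Found 7887 at exponent 500.

500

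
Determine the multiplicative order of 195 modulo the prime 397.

99

The order of 195 must divide p − 1 = 396 = 2^2 · 3^2 · 11.
Divisors: 1, 2, 3, 4, 6, 9, 11, 12, 18, 22, 33, 36, 44, 66, 99, 132, 198, 396.
Check each in increasing order: 195^1 ≡ 195;  195^2 ≡ 310;  195^3 ≡ 106;  195^4 ≡ 26;  195^6 ≡ 120;  195^9 ≡ 16;  195^11 ≡ 196;  195^12 ≡ 108;  195^18 ≡ 256;  195^22 ≡ 304;  195^33 ≡ 34;  195^36 ≡ 31;  195^44 ≡ 312;  195^66 ≡ 362;  195^99 ≡ 1.
Smallest exponent giving 1 is 99.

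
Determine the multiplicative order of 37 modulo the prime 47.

23

The order of 37 must divide p − 1 = 46 = 2 · 23.
Divisors: 1, 2, 23, 46.
Check each in increasing order: 37^1 ≡ 37;  37^2 ≡ 6;  37^23 ≡ 1.
Smallest exponent giving 1 is 23.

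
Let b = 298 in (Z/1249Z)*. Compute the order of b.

The order of 298 must divide p − 1 = 1248 = 2^5 · 3 · 13.
Divisors: 1, 2, 3, 4, 6, 8, 12, 13, 16, 24, 26, 32, 39, 48, 52, 78, 96, 104, 156, 208, 312, 416, 624, 1248.
Check each in increasing order: 298^1 ≡ 298;  298^2 ≡ 125;  298^3 ≡ 1029;  298^4 ≡ 637;  298^6 ≡ 938;  298^8 ≡ 1093;  298^12 ≡ 548;  298^13 ≡ 934;  298^16 ≡ 605;  298^24 ≡ 544;  298^26 ≡ 554;  298^32 ≡ 68;  298^39 ≡ 350;  298^48 ≡ 1172;  298^52 ≡ 911;  298^78 ≡ 98;  298^96 ≡ 933;  298^104 ≡ 585;  298^156 ≡ 861;  298^208 ≡ 1248;  298^312 ≡ 664;  298^416 ≡ 1.
Smallest exponent giving 1 is 416.

416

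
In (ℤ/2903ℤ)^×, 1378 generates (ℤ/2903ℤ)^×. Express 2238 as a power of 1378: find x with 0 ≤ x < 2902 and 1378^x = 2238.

28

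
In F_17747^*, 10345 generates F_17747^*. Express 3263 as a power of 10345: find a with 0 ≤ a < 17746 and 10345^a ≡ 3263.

Baby-step giant-step with m = ceil(sqrt(17746)) = 134.
Baby table (10345^j mod 17747 for j=0..133):
  0:1  1:10345  2:4615  3:2745  4:1825  5:14564  6:10297  7:4971
  8:11936  9:12041  10:15699  11:3358  12:7631  13:4039  14:7017  15:5635
  16:12927  17:6170  18:10438  19:8362  20:6012  21:8652  22:6819  23:15977
  24:4254  25:12817  26:4028  27:17451  28:8111  29:479  30:3842  31:9957
  32:1577  33:4572  34:1585  35:16344  36:3011  37:2810  38:17611  39:12840
  40:11252  41:17114  42:258  43:6960  44:1621  45:16077  46:9428  47:12895
  48:12323  49:4734  50:9257  51:853  52:4026  53:14508  54:16628  55:12736
  56:192  57:16323  58:16477  59:12377  60:13207  61:10009  62:7107  63:13841
  64:2349  65:4762  66:14965  67:5844  68:9898  69:12367  70:16239  71:17100
  72:15151  73:13338  74:16432  75:8274  76:749  77:10713  78:13717  79:15100
  80:406  81:11778  82:10255  83:14156  84:13323  85:3233  86:10037  87:12815
  88:1085  89:8221  90:2621  91:14576  92:10208  93:7110  94:9382  95:16194
  96:12997  97:2693  98:14042  99:5295  100:9533  101:16553  102:17729  103:9007
  104:5665  105:3831  106:2644  107:4053  108:9871  109:17004  110:15863  111:13973
  112:1370  113:10544  114:4618  115:16033  116:15670  117:5052  118:15772  119:13169
  120:7333  121:9207  122:16013  123:3987  124:1487  125:14113  126:12163  127:5
  128:16231  129:5328  130:13725  131:9125  132:1832  133:15991
Giant step factor: 10345^(-134) ≡ 8102 (mod 17747).
Scan 3263·8102^i mod 17747 for i = 0, 1, …:
  i=0: 3263   i=1: 11543   i=2: 12443   i=3: 10226
  i=4: 8056   i=5: 13993   i=6: 3450   i=7: 375
  i=8: 3513   i=9: 13885     …   i=117: 13374
  i=118: 10713
Match at i=118, j=77: a = 118·134 + 77 = 15889.

15889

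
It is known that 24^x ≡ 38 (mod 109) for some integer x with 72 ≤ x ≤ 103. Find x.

96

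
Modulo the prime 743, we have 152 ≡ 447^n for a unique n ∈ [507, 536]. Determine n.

514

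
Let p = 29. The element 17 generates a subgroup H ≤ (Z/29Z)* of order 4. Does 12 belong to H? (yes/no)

⟨17⟩ has order 4; its elements mod 29 are {1, 12, 17, 28}.
12 is in this set.

yes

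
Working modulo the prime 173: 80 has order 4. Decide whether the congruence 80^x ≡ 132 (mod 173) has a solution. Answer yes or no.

no

⟨80⟩ has order 4; its elements mod 173 are {1, 80, 93, 172}.
132 is not in this set.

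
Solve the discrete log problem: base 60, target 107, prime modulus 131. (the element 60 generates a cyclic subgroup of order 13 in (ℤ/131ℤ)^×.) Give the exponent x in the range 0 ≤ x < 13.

Successive powers of 60 modulo 131:
  60^0=1  60^1=60  60^2=63  60^3=112  60^4=39  60^5=113
  60^6=99  60^7=45  60^8=80  60^9=84  60^10=62  60^11=52
  60^12=107
So 60^12 ≡ 107 (mod 131), giving x = 12.

12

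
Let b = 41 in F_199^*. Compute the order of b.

198

The order of 41 must divide p − 1 = 198 = 2 · 3^2 · 11.
Divisors: 1, 2, 3, 6, 9, 11, 18, 22, 33, 66, 99, 198.
Check each in increasing order: 41^1 ≡ 41;  41^2 ≡ 89;  41^3 ≡ 67;  41^6 ≡ 111;  41^9 ≡ 74;  41^11 ≡ 19;  41^18 ≡ 103;  41^22 ≡ 162;  41^33 ≡ 93;  41^66 ≡ 92;  41^99 ≡ 198;  41^198 ≡ 1.
Smallest exponent giving 1 is 198.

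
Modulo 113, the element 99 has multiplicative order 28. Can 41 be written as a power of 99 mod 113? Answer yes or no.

no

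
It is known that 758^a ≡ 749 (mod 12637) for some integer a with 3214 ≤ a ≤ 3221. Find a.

3214

Compute 758^3214 mod 12637 = 749, then multiply by 758 repeatedly:
  758^3214=749
Found 749 at exponent 3214.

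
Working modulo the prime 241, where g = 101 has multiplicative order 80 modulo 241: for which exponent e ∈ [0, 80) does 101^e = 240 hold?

Baby-step giant-step with m = ceil(sqrt(80)) = 9.
Baby table (101^j mod 241 for j=0..8):
  0:1  1:101  2:79  3:26  4:216  5:126  6:194  7:73
  8:143
Giant step factor: 101^(-9) ≡ 85 (mod 241).
Scan 240·85^i mod 241 for i = 0, 1, …:
  i=0: 240   i=1: 156   i=2: 5   i=3: 184
  i=4: 216
Match at i=4, j=4: e = 4·9 + 4 = 40.

40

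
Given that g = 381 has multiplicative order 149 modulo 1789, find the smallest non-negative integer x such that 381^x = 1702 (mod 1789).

Baby-step giant-step with m = ceil(sqrt(149)) = 13.
Baby table (381^j mod 1789 for j=0..12):
  0:1  1:381  2:252  3:1195  4:889  5:588  6:403  7:1478
  8:1372  9:344  10:467  11:816  12:1399
Giant step factor: 381^(-13) ≡ 330 (mod 1789).
Scan 1702·330^i mod 1789 for i = 0, 1, …:
  i=0: 1702   i=1: 1703   i=2: 244   i=3: 15
  i=4: 1372
Match at i=4, j=8: x = 4·13 + 8 = 60.

60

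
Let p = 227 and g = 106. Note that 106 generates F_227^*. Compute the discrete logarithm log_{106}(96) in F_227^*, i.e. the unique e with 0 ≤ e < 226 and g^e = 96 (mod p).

Baby-step giant-step with m = ceil(sqrt(226)) = 16.
Baby table (106^j mod 227 for j=0..15):
  0:1  1:106  2:113  3:174  4:57  5:140  6:85  7:157
  8:71  9:35  10:78  11:96  12:188  13:179  14:133  15:24
Giant step factor: 106^(-16) ≡ 29 (mod 227).
Scan 96·29^i mod 227 for i = 0, 1, …:
  i=0: 96
Match at i=0, j=11: e = 0·16 + 11 = 11.

11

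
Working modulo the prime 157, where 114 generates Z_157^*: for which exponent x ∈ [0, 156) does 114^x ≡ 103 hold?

Baby-step giant-step with m = ceil(sqrt(156)) = 13.
Baby table (114^j mod 157 for j=0..12):
  0:1  1:114  2:122  3:92  4:126  5:77  6:143  7:131
  8:19  9:125  10:120  11:21  12:39
Giant step factor: 114^(-13) ≡ 22 (mod 157).
Scan 103·22^i mod 157 for i = 0, 1, …:
  i=0: 103   i=1: 68   i=2: 83   i=3: 99
  i=4: 137   i=5: 31   i=6: 54   i=7: 89
  i=8: 74   i=9: 58   i=10: 20   i=11: 126
Match at i=11, j=4: x = 11·13 + 4 = 147.

147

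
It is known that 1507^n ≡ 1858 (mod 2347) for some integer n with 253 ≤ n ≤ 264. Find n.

Compute 1507^253 mod 2347 = 1858, then multiply by 1507 repeatedly:
  1507^253=1858
Found 1858 at exponent 253.

253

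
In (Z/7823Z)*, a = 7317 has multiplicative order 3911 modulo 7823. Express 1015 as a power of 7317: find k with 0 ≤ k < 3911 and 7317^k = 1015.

762

Baby-step giant-step with m = ceil(sqrt(3911)) = 63.
Baby table (7317^j mod 7823 for j=0..62):
  0:1  1:7317  2:5700  3:2487  4:1081  5:624  6:4999  7:5158
  8:2934  9:1766  10:6049  11:5822  12:3339  13:234  14:6764  15:3890
  16:3056  17:2618  18:5202  19:4139  20:2230  21:5955  22:6448  23:7326
  24:1146  25:6849  26:7818  27:2530  28:2792  29:3211  30:2418  31:4703
  32:6297  33:5502  34:976  35:6816  36:1047  37:2182  38:6774  39:6653
  40:5295  41:4019  42:366  43:2556  44:5282  45:2774  46:4496  47:1517
  48:6875  49:2485  50:2093  51:4870  52:25  53:2996  54:1686  55:7414
  56:3556  57:7777  58:7630  59:3782  60:2943  61:5035  62:2588
Giant step factor: 7317^(-63) ≡ 3411 (mod 7823).
Scan 1015·3411^i mod 7823 for i = 0, 1, …:
  i=0: 1015   i=1: 4399   i=2: 475   i=3: 864
  i=4: 5656   i=5: 1098   i=6: 5884   i=7: 4329
  i=8: 4218   i=9: 1101   i=10: 471   i=11: 2866
  i=12: 4999
Match at i=12, j=6: k = 12·63 + 6 = 762.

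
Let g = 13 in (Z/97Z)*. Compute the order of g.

The order of 13 must divide p − 1 = 96 = 2^5 · 3.
Divisors: 1, 2, 3, 4, 6, 8, 12, 16, 24, 32, 48, 96.
Check each in increasing order: 13^1 ≡ 13;  13^2 ≡ 72;  13^3 ≡ 63;  13^4 ≡ 43;  13^6 ≡ 89;  13^8 ≡ 6;  13^12 ≡ 64;  13^16 ≡ 36;  13^24 ≡ 22;  13^32 ≡ 35;  13^48 ≡ 96;  13^96 ≡ 1.
Smallest exponent giving 1 is 96.

96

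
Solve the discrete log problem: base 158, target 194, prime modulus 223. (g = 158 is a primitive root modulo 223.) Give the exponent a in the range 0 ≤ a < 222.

Baby-step giant-step with m = ceil(sqrt(222)) = 15.
Baby table (158^j mod 223 for j=0..14):
  0:1  1:158  2:211  3:111  4:144  5:6  6:56  7:151
  8:220  9:195  10:36  11:113  12:14  13:205  14:55
Giant step factor: 158^(-15) ≡ 191 (mod 223).
Scan 194·191^i mod 223 for i = 0, 1, …:
  i=0: 194   i=1: 36
Match at i=1, j=10: a = 1·15 + 10 = 25.

25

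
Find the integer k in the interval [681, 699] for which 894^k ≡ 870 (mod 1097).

694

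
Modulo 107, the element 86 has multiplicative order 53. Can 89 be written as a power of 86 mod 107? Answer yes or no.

yes

89 ∈ ⟨86⟩ iff 89^53 ≡ 1 (mod 107), since |⟨86⟩| = 53.
89^53 mod 107 = 1.
Since 1 = 1, 89 lies in the subgroup.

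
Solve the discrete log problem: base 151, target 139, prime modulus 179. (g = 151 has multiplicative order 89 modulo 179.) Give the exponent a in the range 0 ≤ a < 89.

Baby-step giant-step with m = ceil(sqrt(89)) = 10.
Baby table (151^j mod 179 for j=0..9):
  0:1  1:151  2:68  3:65  4:149  5:124  6:108  7:19
  8:5  9:39
Giant step factor: 151^(-10) ≡ 169 (mod 179).
Scan 139·169^i mod 179 for i = 0, 1, …:
  i=0: 139   i=1: 42   i=2: 117   i=3: 83
  i=4: 65
Match at i=4, j=3: a = 4·10 + 3 = 43.

43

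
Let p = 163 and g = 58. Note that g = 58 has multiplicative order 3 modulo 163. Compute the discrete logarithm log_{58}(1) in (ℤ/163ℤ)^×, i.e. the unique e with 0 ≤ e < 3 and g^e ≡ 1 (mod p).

Successive powers of 58 modulo 163:
  58^0=1
So 58^0 ≡ 1 (mod 163), giving e = 0.

0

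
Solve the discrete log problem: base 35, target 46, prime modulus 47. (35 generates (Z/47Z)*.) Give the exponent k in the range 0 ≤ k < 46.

23

Successive powers of 35 modulo 47:
  35^0=1  35^1=35  35^2=3  35^3=11  35^4=9  35^5=33
  35^6=27  35^7=5  35^8=34  35^9=15  35^10=8  35^11=45
  35^12=24  35^13=41  35^14=25  35^15=29  35^16=28  35^17=40
  35^18=37  35^19=26  35^20=17  35^21=31  35^22=4  35^23=46
So 35^23 ≡ 46 (mod 47), giving k = 23.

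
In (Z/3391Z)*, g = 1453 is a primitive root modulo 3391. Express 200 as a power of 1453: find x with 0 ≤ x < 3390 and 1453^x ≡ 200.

Baby-step giant-step with m = ceil(sqrt(3390)) = 59.
Baby table (1453^j mod 3391 for j=0..58):
  0:1  1:1453  2:2007  3:3302  4:2932  5:1100  6:1139  7:159
  8:439  9:359  10:2804  11:1621  12:1959  13:1378  14:1544  15:1981
  16:2825  17:1615  18:23  19:2900  20:2078  21:1344  22:3007  23:1563
  24:2460  25:266  26:3315  27:1475  28:63  29:3373  30:974  31:1175
  32:1602  33:1480  34:546  35:3235  36:529  37:2271  38:320  39:393
  40:1341  41:2039  42:2324  43:2727  44:1643  45:15  46:1449  47:2977
  48:2056  49:3288  50:2936  51:130  52:2385  53:3194  54:1994  55:1368
  56:578  57:2257  58:324
Giant step factor: 1453^(-59) ≡ 382 (mod 3391).
Scan 200·382^i mod 3391 for i = 0, 1, …:
  i=0: 200   i=1: 1798   i=2: 1854   i=3: 2900
Match at i=3, j=19: x = 3·59 + 19 = 196.

196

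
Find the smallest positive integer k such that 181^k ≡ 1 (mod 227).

113

The order of 181 must divide p − 1 = 226 = 2 · 113.
Divisors: 1, 2, 113, 226.
Check each in increasing order: 181^1 ≡ 181;  181^2 ≡ 73;  181^113 ≡ 1.
Smallest exponent giving 1 is 113.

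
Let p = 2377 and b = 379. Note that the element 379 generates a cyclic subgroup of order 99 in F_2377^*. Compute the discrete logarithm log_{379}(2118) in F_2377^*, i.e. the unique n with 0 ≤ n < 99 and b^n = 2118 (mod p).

38

Baby-step giant-step with m = ceil(sqrt(99)) = 10.
Baby table (379^j mod 2377 for j=0..9):
  0:1  1:379  2:1021  3:1885  4:1315  5:1592  6:1987  7:1941
  8:1146  9:1720
Giant step factor: 379^(-10) ≡ 388 (mod 2377).
Scan 2118·388^i mod 2377 for i = 0, 1, …:
  i=0: 2118   i=1: 1719   i=2: 1412   i=3: 1146
Match at i=3, j=8: n = 3·10 + 8 = 38.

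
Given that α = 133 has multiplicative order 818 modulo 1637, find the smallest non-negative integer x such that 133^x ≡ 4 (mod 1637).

305

Baby-step giant-step with m = ceil(sqrt(818)) = 29.
Baby table (133^j mod 1637 for j=0..28):
  0:1  1:133  2:1319  3:268  4:1267  5:1537  6:1433  7:697
  8:1029  9:986  10:178  11:756  12:691  13:231  14:1257  15:207
  16:1339  17:1291  18:1455  19:349  20:581  21:334  22:223  23:193
  24:1114  25:832  26:977  27:618  28:344
Giant step factor: 133^(-29) ≡ 799 (mod 1637).
Scan 4·799^i mod 1637 for i = 0, 1, …:
  i=0: 4   i=1: 1559   i=2: 1521   i=3: 625
  i=4: 90   i=5: 1519   i=6: 664   i=7: 148
  i=8: 388   i=9: 619   i=10: 207
Match at i=10, j=15: x = 10·29 + 15 = 305.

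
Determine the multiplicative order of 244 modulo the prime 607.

The order of 244 must divide p − 1 = 606 = 2 · 3 · 101.
Divisors: 1, 2, 3, 6, 101, 202, 303, 606.
Check each in increasing order: 244^1 ≡ 244;  244^2 ≡ 50;  244^3 ≡ 60;  244^6 ≡ 565;  244^101 ≡ 210;  244^202 ≡ 396;  244^303 ≡ 1.
Smallest exponent giving 1 is 303.

303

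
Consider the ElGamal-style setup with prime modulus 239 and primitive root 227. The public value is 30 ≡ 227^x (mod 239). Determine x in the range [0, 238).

88

Baby-step giant-step with m = ceil(sqrt(238)) = 16.
Baby table (227^j mod 239 for j=0..15):
  0:1  1:227  2:144  3:184  4:182  5:206  6:157  7:28
  8:142  9:208  10:133  11:77  12:32  13:94  14:67  15:152
Giant step factor: 227^(-16) ≡ 220 (mod 239).
Scan 30·220^i mod 239 for i = 0, 1, …:
  i=0: 30   i=1: 147   i=2: 75   i=3: 9
  i=4: 68   i=5: 142
Match at i=5, j=8: x = 5·16 + 8 = 88.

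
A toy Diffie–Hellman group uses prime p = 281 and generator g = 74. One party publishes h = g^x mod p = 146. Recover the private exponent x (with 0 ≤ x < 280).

Baby-step giant-step with m = ceil(sqrt(280)) = 17.
Baby table (74^j mod 281 for j=0..16):
  0:1  1:74  2:137  3:22  4:223  5:204  6:203  7:129
  8:273  9:251  10:28  11:105  12:183  13:54  14:62  15:92
  16:64
Giant step factor: 74^(-17) ≡ 233 (mod 281).
Scan 146·233^i mod 281 for i = 0, 1, …:
  i=0: 146   i=1: 17   i=2: 27   i=3: 109
  i=4: 107   i=5: 203
Match at i=5, j=6: x = 5·17 + 6 = 91.

91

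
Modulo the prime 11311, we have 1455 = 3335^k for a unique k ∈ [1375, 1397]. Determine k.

Compute 3335^1375 mod 11311 = 1191, then multiply by 3335 repeatedly:
  3335^1375=1191  3335^1376=1824  3335^1377=9033  3335^1378=3862  3335^1379=7852
  3335^1380=1455
Found 1455 at exponent 1380.

1380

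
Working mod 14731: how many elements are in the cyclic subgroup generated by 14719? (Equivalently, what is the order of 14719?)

The order of 14719 must divide p − 1 = 14730 = 2 · 3 · 5 · 491.
Divisors: 1, 2, 3, 5, 6, 10, 15, 30, 491, 982, 1473, 2455, 2946, 4910, 7365, 14730.
Check each in increasing order: 14719^1 ≡ 14719;  14719^2 ≡ 144;  14719^3 ≡ 13003;  14719^5 ≡ 1595;  14719^6 ≡ 10322;  14719^10 ≡ 10293;  14719^15 ≡ 7001;  14719^30 ≡ 3964;  14719^491 ≡ 8984;  14719^982 ≡ 1107;  14719^1473 ≡ 1863;  14719^2455 ≡ 1.
Smallest exponent giving 1 is 2455.

2455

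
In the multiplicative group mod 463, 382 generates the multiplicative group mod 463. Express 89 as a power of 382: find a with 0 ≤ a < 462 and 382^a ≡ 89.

Baby-step giant-step with m = ceil(sqrt(462)) = 22.
Baby table (382^j mod 463 for j=0..21):
  0:1  1:382  2:79  3:83  4:222  5:75  6:407  7:369
  8:206  9:445  10:69  11:430  12:358  13:171  14:39  15:82
  16:303  17:459  18:324  19:147  20:131  21:38
Giant step factor: 382^(-22) ≡ 196 (mod 463).
Scan 89·196^i mod 463 for i = 0, 1, …:
  i=0: 89   i=1: 313   i=2: 232   i=3: 98
  i=4: 225   i=5: 115   i=6: 316   i=7: 357
  i=8: 59   i=9: 452     …   i=16: 242
  i=17: 206
Match at i=17, j=8: a = 17·22 + 8 = 382.

382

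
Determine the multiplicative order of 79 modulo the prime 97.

The order of 79 must divide p − 1 = 96 = 2^5 · 3.
Divisors: 1, 2, 3, 4, 6, 8, 12, 16, 24, 32, 48, 96.
Check each in increasing order: 79^1 ≡ 79;  79^2 ≡ 33;  79^3 ≡ 85;  79^4 ≡ 22;  79^6 ≡ 47;  79^8 ≡ 96;  79^12 ≡ 75;  79^16 ≡ 1.
Smallest exponent giving 1 is 16.

16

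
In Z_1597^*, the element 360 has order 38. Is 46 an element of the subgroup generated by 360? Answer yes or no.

46 ∈ ⟨360⟩ iff 46^38 ≡ 1 (mod 1597), since |⟨360⟩| = 38.
46^38 mod 1597 = 1.
Since 1 = 1, 46 lies in the subgroup.

yes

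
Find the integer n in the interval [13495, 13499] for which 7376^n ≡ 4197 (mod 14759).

Compute 7376^13495 mod 14759 = 8594, then multiply by 7376 repeatedly:
  7376^13495=8594  7376^13496=14198  7376^13497=9343  7376^13498=4197
Found 4197 at exponent 13498.

13498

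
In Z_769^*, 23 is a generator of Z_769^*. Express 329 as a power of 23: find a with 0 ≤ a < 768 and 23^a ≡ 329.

Baby-step giant-step with m = ceil(sqrt(768)) = 28.
Baby table (23^j mod 769 for j=0..27):
  0:1  1:23  2:529  3:632  4:694  5:582  6:313  7:278
  8:242  9:183  10:364  11:682  12:306  13:117  14:384  15:373
  16:120  17:453  18:422  19:478  20:228  21:630  22:648  23:293
  24:587  25:428  26:616  27:326
Giant step factor: 23^(-28) ≡ 4 (mod 769).
Scan 329·4^i mod 769 for i = 0, 1, …:
  i=0: 329   i=1: 547   i=2: 650   i=3: 293
Match at i=3, j=23: a = 3·28 + 23 = 107.

107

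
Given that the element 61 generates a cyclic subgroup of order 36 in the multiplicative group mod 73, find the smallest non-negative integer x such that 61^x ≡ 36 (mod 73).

34

Successive powers of 61 modulo 73:
  61^0=1  61^1=61  61^2=71  61^3=24  61^4=4  61^5=25
  61^6=65  61^7=23  61^8=16  61^9=27  61^10=41  61^11=19
  61^12=64  61^13=35  61^14=18  61^15=3  61^16=37  61^17=67
  61^18=72  61^19=12  61^20=2  61^21=49  61^22=69  61^23=48
  61^24=8  61^25=50  61^26=57  61^27=46  61^28=32  61^29=54
  61^30=9  61^31=38  61^32=55  61^33=70  61^34=36
So 61^34 ≡ 36 (mod 73), giving x = 34.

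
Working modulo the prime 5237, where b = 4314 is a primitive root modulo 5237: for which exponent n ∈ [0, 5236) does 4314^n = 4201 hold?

3007

Baby-step giant-step with m = ceil(sqrt(5236)) = 73.
Baby table (4314^j mod 5237 for j=0..72):
  0:1  1:4314  2:3535  3:5083  4:743  5:258  6:2768  7:792
  8:2164  9:3162  10:3720  11:1912  12:93  13:3190  14:4061  15:1389
  16:1018  17:3046  18:811  19:338  20:2246  21:794  22:318  23:4995
  24:3412  25:3398  26:609  27:3489  28:408  29:480  30:2105  31:12
  32:4635  33:524  34:3389  35:3679  36:3096  37:1794  38:4267  39:5020
  40:1285  41:2744  42:1996  43:1116  44:1621  45:1599  46:957  47:1742
  48:5130  49:4495  50:4056  51:767  52:4291  53:3816  54:2333  55:4285
  56:4117  57:2071  58:5209  59:4896  60:523  61:4312  62:144  63:3250
  64:1051  65:4009  66:2252  67:493  68:580  69:4071  70:2633  71:4946
  72:1506
Giant step factor: 4314^(-73) ≡ 4517 (mod 5237).
Scan 4201·4517^i mod 5237 for i = 0, 1, …:
  i=0: 4201   i=1: 2266   i=2: 2424   i=3: 3878
  i=4: 4398   i=5: 1825   i=6: 487   i=7: 239
  i=8: 741   i=9: 654     …   i=40: 2271
  i=41: 4061
Match at i=41, j=14: n = 41·73 + 14 = 3007.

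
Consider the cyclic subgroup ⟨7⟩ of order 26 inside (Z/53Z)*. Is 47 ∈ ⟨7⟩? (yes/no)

47 ∈ ⟨7⟩ iff 47^26 ≡ 1 (mod 53), since |⟨7⟩| = 26.
47^26 mod 53 = 1.
Since 1 = 1, 47 lies in the subgroup.

yes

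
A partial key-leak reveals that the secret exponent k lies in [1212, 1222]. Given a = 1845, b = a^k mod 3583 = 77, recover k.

Compute 1845^1212 mod 3583 = 77, then multiply by 1845 repeatedly:
  1845^1212=77
Found 77 at exponent 1212.

1212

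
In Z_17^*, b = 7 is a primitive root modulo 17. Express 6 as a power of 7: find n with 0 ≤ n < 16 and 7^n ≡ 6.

Successive powers of 7 modulo 17:
  7^0=1  7^1=7  7^2=15  7^3=3  7^4=4  7^5=11
  7^6=9  7^7=12  7^8=16  7^9=10  7^10=2  7^11=14
  7^12=13  7^13=6
So 7^13 ≡ 6 (mod 17), giving n = 13.

13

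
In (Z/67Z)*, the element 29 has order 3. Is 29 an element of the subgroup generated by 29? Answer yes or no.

yes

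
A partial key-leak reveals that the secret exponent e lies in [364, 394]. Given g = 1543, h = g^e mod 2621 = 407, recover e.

365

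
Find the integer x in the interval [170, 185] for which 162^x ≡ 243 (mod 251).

Compute 162^170 mod 251 = 243, then multiply by 162 repeatedly:
  162^170=243
Found 243 at exponent 170.

170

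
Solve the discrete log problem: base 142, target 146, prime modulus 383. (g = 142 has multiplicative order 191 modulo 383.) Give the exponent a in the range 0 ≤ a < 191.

Baby-step giant-step with m = ceil(sqrt(191)) = 14.
Baby table (142^j mod 383 for j=0..13):
  0:1  1:142  2:248  3:363  4:224  5:19  6:17  7:116
  8:3  9:43  10:361  11:323  12:289  13:57
Giant step factor: 142^(-14) ≡ 368 (mod 383).
Scan 146·368^i mod 383 for i = 0, 1, …:
  i=0: 146   i=1: 108   i=2: 295   i=3: 171
  i=4: 116
Match at i=4, j=7: a = 4·14 + 7 = 63.

63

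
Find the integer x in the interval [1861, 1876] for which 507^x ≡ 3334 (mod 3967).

1863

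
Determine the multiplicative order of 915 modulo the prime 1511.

The order of 915 must divide p − 1 = 1510 = 2 · 5 · 151.
Divisors: 1, 2, 5, 10, 151, 302, 755, 1510.
Check each in increasing order: 915^1 ≡ 915;  915^2 ≡ 131;  915^5 ≡ 3;  915^10 ≡ 9;  915^151 ≡ 534;  915^302 ≡ 1088;  915^755 ≡ 1.
Smallest exponent giving 1 is 755.

755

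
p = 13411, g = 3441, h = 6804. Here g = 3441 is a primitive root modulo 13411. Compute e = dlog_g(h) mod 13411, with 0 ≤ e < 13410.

5177

Baby-step giant-step with m = ceil(sqrt(13410)) = 116.
Baby table (3441^j mod 13411 for j=0..115):
  0:1  1:3441  2:11979  3:7736  4:12152  5:12945  6:5814  7:10173
  8:2583  9:10021  10:2580  11:13109  12:6876  13:3312  14:10653  15:4710
  16:6622  17:1013  18:12284  19:11183  20:4544  21:12089  22:10738  23:2153
  24:5601  25:1434  26:12557  27:11806  28:2527  29:5079  30:2306  31:9045
  32:10325  33:2586  34:6933  35:11695  36:9495  37:3099  38:1914  39:1273
  40:8407  41:960  42:4254  43:6613  44:10277  45:11761  46:8614  47:2464
  48:2872  49:12056  50:4473  51:9176  52:5122  53:2748  54:1113  55:7698
  56:2093  57:306  58:6888  59:4371  60:6880  61:3665  62:4925  63:8832
  64:1586  65:12560  66:8718  67:11642  68:1465  69:11940  70:7647  71:945
  72:6283  73:1271  74:1525  75:3824  76:2193  77:9131  78:11209  79:133
  80:1679  81:10709  82:9652  83:6896  84:5077  85:8835  86:11909  87:8264
  88:5104  89:7865  90:67  91:2560  92:11344  93:8694  94:9524  95:9011
  96:619  97:11041  98:12129  99:857  100:11928  101:6588  102:4718  103:7328
  104:2968  105:7117  106:1111  107:816  108:4957  109:11656  110:9406  111:5303
  112:8663  113:10141  114:13170  115:2201
Giant step factor: 3441^(-116) ≡ 13017 (mod 13411).
Scan 6804·13017^i mod 13411 for i = 0, 1, …:
  i=0: 6804   i=1: 1424   i=2: 2206   i=3: 2551
  i=4: 731   i=5: 7028   i=6: 7045   i=7: 347
  i=8: 10803   i=9: 8316     …   i=43: 3775
  i=44: 1271
Match at i=44, j=73: e = 44·116 + 73 = 5177.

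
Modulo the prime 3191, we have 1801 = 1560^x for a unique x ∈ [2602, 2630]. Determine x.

2621

Compute 1560^2602 mod 3191 = 556, then multiply by 1560 repeatedly:
  1560^2602=556  1560^2603=2599  1560^2604=1870  1560^2605=626  1560^2606=114
  1560^2607=2335  1560^2608=1669  1560^2609=2975  1560^2610=1286  1560^2611=2212
  1560^2612=1249  1560^2613=1930  1560^2614=1687  1560^2615=2336  1560^2616=38
  1560^2617=1842  1560^2618=1620  1560^2619=3119  1560^2620=2556  1560^2621=1801
Found 1801 at exponent 2621.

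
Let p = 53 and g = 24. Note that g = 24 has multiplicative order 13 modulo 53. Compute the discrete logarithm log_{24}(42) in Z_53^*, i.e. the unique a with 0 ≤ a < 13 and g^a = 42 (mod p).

12

Successive powers of 24 modulo 53:
  24^0=1  24^1=24  24^2=46  24^3=44  24^4=49  24^5=10
  24^6=28  24^7=36  24^8=16  24^9=13  24^10=47  24^11=15
  24^12=42
So 24^12 ≡ 42 (mod 53), giving a = 12.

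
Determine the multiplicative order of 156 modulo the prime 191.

95

The order of 156 must divide p − 1 = 190 = 2 · 5 · 19.
Divisors: 1, 2, 5, 10, 19, 38, 95, 190.
Check each in increasing order: 156^1 ≡ 156;  156^2 ≡ 79;  156^5 ≡ 69;  156^10 ≡ 177;  156^19 ≡ 109;  156^38 ≡ 39;  156^95 ≡ 1.
Smallest exponent giving 1 is 95.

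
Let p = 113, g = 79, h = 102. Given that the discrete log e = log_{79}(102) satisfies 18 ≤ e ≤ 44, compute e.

34

Compute 79^18 mod 113 = 77, then multiply by 79 repeatedly:
  79^18=77  79^19=94  79^20=81  79^21=71  79^22=72
  79^23=38  79^24=64  79^25=84  79^26=82  79^27=37
  79^28=98  79^29=58  79^30=62  79^31=39  79^32=30
  79^33=110  79^34=102
Found 102 at exponent 34.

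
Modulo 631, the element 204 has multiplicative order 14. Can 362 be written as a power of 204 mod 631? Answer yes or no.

⟨204⟩ has order 14; its elements mod 631 are {1, 21, 30, 133, 190, 204, 269, 362, 427, 441, 498, 601, 610, 630}.
362 is in this set.

yes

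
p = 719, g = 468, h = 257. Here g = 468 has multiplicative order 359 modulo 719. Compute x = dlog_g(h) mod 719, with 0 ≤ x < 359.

Baby-step giant-step with m = ceil(sqrt(359)) = 19.
Baby table (468^j mod 719 for j=0..18):
  0:1  1:468  2:448  3:435  4:103  5:31  6:128  7:227
  8:543  9:317  10:242  11:373  12:566  13:296  14:480  15:312
  16:59  17:290  18:548
Giant step factor: 468^(-19) ≡ 174 (mod 719).
Scan 257·174^i mod 719 for i = 0, 1, …:
  i=0: 257   i=1: 140   i=2: 633   i=3: 135
  i=4: 482   i=5: 464   i=6: 208   i=7: 242
Match at i=7, j=10: x = 7·19 + 10 = 143.

143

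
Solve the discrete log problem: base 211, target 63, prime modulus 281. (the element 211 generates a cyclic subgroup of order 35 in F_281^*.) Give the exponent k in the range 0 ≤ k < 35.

27

Successive powers of 211 modulo 281:
  211^0=1  211^1=211  211^2=123  211^3=101  211^4=236  211^5=59
  211^6=85  211^7=232  211^8=58  211^9=155  211^10=109  211^11=238
  211^12=200  211^13=50  211^14=153  211^15=249  211^16=273  211^17=279
  211^18=140  211^19=35  211^20=79  211^21=90  211^22=163  211^23=111
  211^24=98  211^25=165  211^26=252  211^27=63
So 211^27 ≡ 63 (mod 281), giving k = 27.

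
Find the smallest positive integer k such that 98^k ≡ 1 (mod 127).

63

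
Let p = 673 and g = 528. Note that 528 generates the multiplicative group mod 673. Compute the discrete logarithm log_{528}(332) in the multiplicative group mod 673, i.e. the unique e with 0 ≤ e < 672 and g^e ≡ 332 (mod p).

Baby-step giant-step with m = ceil(sqrt(672)) = 26.
Baby table (528^j mod 673 for j=0..25):
  0:1  1:528  2:162  3:65  4:670  5:435  6:187  7:478
  8:9  9:41  10:112  11:585  12:646  13:550  14:337  15:264
  16:81  17:369  18:335  19:554  20:430  21:239  22:341  23:357
  24:56  25:629
Giant step factor: 528^(-26) ≡ 648 (mod 673).
Scan 332·648^i mod 673 for i = 0, 1, …:
  i=0: 332   i=1: 449   i=2: 216   i=3: 657
  i=4: 400   i=5: 95   i=6: 317   i=7: 151
  i=8: 263   i=9: 155   i=10: 163   i=11: 636
  i=12: 252   i=13: 430
Match at i=13, j=20: e = 13·26 + 20 = 358.

358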